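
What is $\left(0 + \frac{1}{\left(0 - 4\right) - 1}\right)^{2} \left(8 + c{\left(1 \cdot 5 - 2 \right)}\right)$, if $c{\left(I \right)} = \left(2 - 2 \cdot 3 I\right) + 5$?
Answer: $- \frac{3}{25} \approx -0.12$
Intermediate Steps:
$c{\left(I \right)} = 7 - 6 I$ ($c{\left(I \right)} = \left(2 - 6 I\right) + 5 = 7 - 6 I$)
$\left(0 + \frac{1}{\left(0 - 4\right) - 1}\right)^{2} \left(8 + c{\left(1 \cdot 5 - 2 \right)}\right) = \left(0 + \frac{1}{\left(0 - 4\right) - 1}\right)^{2} \left(8 + \left(7 - 6 \left(1 \cdot 5 - 2\right)\right)\right) = \left(0 + \frac{1}{-4 - 1}\right)^{2} \left(8 + \left(7 - 6 \left(5 - 2\right)\right)\right) = \left(0 + \frac{1}{-5}\right)^{2} \left(8 + \left(7 - 18\right)\right) = \left(0 - \frac{1}{5}\right)^{2} \left(8 + \left(7 - 18\right)\right) = \left(- \frac{1}{5}\right)^{2} \left(8 - 11\right) = \frac{1}{25} \left(-3\right) = - \frac{3}{25}$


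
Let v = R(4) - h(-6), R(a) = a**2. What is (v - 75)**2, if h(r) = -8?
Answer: 2601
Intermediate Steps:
v = 24 (v = 4**2 - 1*(-8) = 16 + 8 = 24)
(v - 75)**2 = (24 - 75)**2 = (-51)**2 = 2601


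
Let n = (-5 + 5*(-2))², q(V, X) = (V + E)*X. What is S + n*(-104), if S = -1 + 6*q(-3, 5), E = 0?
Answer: -23491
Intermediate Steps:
q(V, X) = V*X (q(V, X) = (V + 0)*X = V*X)
S = -91 (S = -1 + 6*(-3*5) = -1 + 6*(-15) = -1 - 90 = -91)
n = 225 (n = (-5 - 10)² = (-15)² = 225)
S + n*(-104) = -91 + 225*(-104) = -91 - 23400 = -23491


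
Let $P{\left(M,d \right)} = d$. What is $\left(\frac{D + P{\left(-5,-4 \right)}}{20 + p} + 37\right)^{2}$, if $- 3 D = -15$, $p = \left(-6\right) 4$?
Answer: $\frac{21609}{16} \approx 1350.6$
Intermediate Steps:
$p = -24$
$D = 5$ ($D = \left(- \frac{1}{3}\right) \left(-15\right) = 5$)
$\left(\frac{D + P{\left(-5,-4 \right)}}{20 + p} + 37\right)^{2} = \left(\frac{5 - 4}{20 - 24} + 37\right)^{2} = \left(1 \frac{1}{-4} + 37\right)^{2} = \left(1 \left(- \frac{1}{4}\right) + 37\right)^{2} = \left(- \frac{1}{4} + 37\right)^{2} = \left(\frac{147}{4}\right)^{2} = \frac{21609}{16}$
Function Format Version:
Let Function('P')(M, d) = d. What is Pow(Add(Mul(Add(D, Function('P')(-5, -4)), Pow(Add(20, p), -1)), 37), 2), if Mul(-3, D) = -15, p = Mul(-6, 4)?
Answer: Rational(21609, 16) ≈ 1350.6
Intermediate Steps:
p = -24
D = 5 (D = Mul(Rational(-1, 3), -15) = 5)
Pow(Add(Mul(Add(D, Function('P')(-5, -4)), Pow(Add(20, p), -1)), 37), 2) = Pow(Add(Mul(Add(5, -4), Pow(Add(20, -24), -1)), 37), 2) = Pow(Add(Mul(1, Pow(-4, -1)), 37), 2) = Pow(Add(Mul(1, Rational(-1, 4)), 37), 2) = Pow(Add(Rational(-1, 4), 37), 2) = Pow(Rational(147, 4), 2) = Rational(21609, 16)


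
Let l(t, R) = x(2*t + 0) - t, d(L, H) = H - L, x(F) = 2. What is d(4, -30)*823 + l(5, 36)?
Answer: -27985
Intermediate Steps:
l(t, R) = 2 - t
d(4, -30)*823 + l(5, 36) = (-30 - 1*4)*823 + (2 - 1*5) = (-30 - 4)*823 + (2 - 5) = -34*823 - 3 = -27982 - 3 = -27985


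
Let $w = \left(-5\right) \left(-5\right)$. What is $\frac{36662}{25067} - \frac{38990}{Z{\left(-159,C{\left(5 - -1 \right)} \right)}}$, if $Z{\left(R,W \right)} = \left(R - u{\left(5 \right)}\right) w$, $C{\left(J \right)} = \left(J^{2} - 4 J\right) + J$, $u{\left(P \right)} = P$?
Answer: $\frac{112767653}{10277470} \approx 10.972$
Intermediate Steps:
$C{\left(J \right)} = J^{2} - 3 J$
$w = 25$
$Z{\left(R,W \right)} = -125 + 25 R$ ($Z{\left(R,W \right)} = \left(R - 5\right) 25 = \left(-5 + R\right) 25 = -125 + 25 R$)
$\frac{36662}{25067} - \frac{38990}{Z{\left(-159,C{\left(5 - -1 \right)} \right)}} = \frac{36662}{25067} - \frac{38990}{-125 + 25 \left(-159\right)} = 36662 \cdot \frac{1}{25067} - \frac{38990}{-125 - 3975} = \frac{36662}{25067} - \frac{38990}{-4100} = \frac{36662}{25067} - - \frac{3899}{410} = \frac{36662}{25067} + \frac{3899}{410} = \frac{112767653}{10277470}$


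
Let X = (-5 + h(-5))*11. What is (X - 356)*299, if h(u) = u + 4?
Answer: -126178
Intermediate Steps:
h(u) = 4 + u
X = -66 (X = (-5 + (4 - 5))*11 = (-5 - 1)*11 = -6*11 = -66)
(X - 356)*299 = (-66 - 356)*299 = -422*299 = -126178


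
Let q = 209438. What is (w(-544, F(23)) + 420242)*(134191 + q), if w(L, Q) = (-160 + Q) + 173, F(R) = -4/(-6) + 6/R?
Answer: 3321478854837/23 ≈ 1.4441e+11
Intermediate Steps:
F(R) = ⅔ + 6/R (F(R) = -4*(-⅙) + 6/R = ⅔ + 6/R)
w(L, Q) = 13 + Q
(w(-544, F(23)) + 420242)*(134191 + q) = ((13 + (⅔ + 6/23)) + 420242)*(134191 + 209438) = ((13 + (⅔ + 6*(1/23))) + 420242)*343629 = ((13 + (⅔ + 6/23)) + 420242)*343629 = ((13 + 64/69) + 420242)*343629 = (961/69 + 420242)*343629 = (28997659/69)*343629 = 3321478854837/23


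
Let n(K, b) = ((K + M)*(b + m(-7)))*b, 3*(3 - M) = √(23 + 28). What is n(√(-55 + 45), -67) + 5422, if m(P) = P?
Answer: 20296 - 4958*√51/3 + 4958*I*√10 ≈ 8493.6 + 15679.0*I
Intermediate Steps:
M = 3 - √51/3 (M = 3 - √(23 + 28)/3 = 3 - √51/3 ≈ 0.61952)
n(K, b) = b*(-7 + b)*(3 + K - √51/3) (n(K, b) = ((K + (3 - √51/3))*(b - 7))*b = ((3 + K - √51/3)*(-7 + b))*b = ((-7 + b)*(3 + K - √51/3))*b = b*(-7 + b)*(3 + K - √51/3))
n(√(-55 + 45), -67) + 5422 = (⅓)*(-67)*(-63 - 21*√(-55 + 45) + 7*√51 - 67*(9 - √51) + 3*√(-55 + 45)*(-67)) + 5422 = (⅓)*(-67)*(-63 - 21*I*√10 + 7*√51 + (-603 + 67*√51) + 3*√(-10)*(-67)) + 5422 = (⅓)*(-67)*(-63 - 21*I*√10 + 7*√51 + (-603 + 67*√51) + 3*(I*√10)*(-67)) + 5422 = (⅓)*(-67)*(-63 - 21*I*√10 + 7*√51 + (-603 + 67*√51) - 201*I*√10) + 5422 = (⅓)*(-67)*(-666 + 74*√51 - 222*I*√10) + 5422 = (14874 - 4958*√51/3 + 4958*I*√10) + 5422 = 20296 - 4958*√51/3 + 4958*I*√10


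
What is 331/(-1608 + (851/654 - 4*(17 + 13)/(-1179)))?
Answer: -9452698/45881197 ≈ -0.20603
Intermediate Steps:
331/(-1608 + (851/654 - 4*(17 + 13)/(-1179))) = 331/(-1608 + (851*(1/654) - 4*30*(-1/1179))) = 331/(-1608 + (851/654 - 120*(-1/1179))) = 331/(-1608 + (851/654 + 40/393)) = 331/(-1608 + 40067/28558) = 331/(-45881197/28558) = -28558/45881197*331 = -9452698/45881197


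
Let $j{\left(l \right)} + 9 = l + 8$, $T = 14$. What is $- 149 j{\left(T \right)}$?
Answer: $-1937$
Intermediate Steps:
$j{\left(l \right)} = -1 + l$ ($j{\left(l \right)} = -9 + \left(l + 8\right) = -9 + \left(8 + l\right) = -1 + l$)
$- 149 j{\left(T \right)} = - 149 \left(-1 + 14\right) = \left(-149\right) 13 = -1937$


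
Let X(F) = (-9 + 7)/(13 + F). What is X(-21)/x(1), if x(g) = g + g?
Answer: ⅛ ≈ 0.12500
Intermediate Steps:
x(g) = 2*g
X(F) = -2/(13 + F)
X(-21)/x(1) = (-2/(13 - 21))/((2*1)) = -2/(-8)/2 = -2*(-⅛)*(½) = (¼)*(½) = ⅛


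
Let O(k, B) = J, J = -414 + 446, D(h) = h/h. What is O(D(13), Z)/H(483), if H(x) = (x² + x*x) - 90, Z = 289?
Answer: 4/58311 ≈ 6.8598e-5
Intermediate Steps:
H(x) = -90 + 2*x² (H(x) = (x² + x²) - 90 = 2*x² - 90 = -90 + 2*x²)
D(h) = 1
J = 32
O(k, B) = 32
O(D(13), Z)/H(483) = 32/(-90 + 2*483²) = 32/(-90 + 2*233289) = 32/(-90 + 466578) = 32/466488 = 32*(1/466488) = 4/58311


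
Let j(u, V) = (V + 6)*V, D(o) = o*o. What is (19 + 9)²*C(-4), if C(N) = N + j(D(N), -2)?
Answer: -9408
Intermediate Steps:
D(o) = o²
j(u, V) = V*(6 + V) (j(u, V) = (6 + V)*V = V*(6 + V))
C(N) = -8 + N (C(N) = N - 2*(6 - 2) = N - 2*4 = N - 8 = -8 + N)
(19 + 9)²*C(-4) = (19 + 9)²*(-8 - 4) = 28²*(-12) = 784*(-12) = -9408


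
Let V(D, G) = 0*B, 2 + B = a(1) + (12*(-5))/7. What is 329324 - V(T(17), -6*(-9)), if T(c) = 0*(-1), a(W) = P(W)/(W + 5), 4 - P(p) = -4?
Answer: 329324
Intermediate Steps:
P(p) = 8 (P(p) = 4 - 1*(-4) = 4 + 4 = 8)
a(W) = 8/(5 + W) (a(W) = 8/(W + 5) = 8/(5 + W))
T(c) = 0
B = -194/21 (B = -2 + (8/(5 + 1) + (12*(-5))/7) = -2 + (8/6 - 60*1/7) = -2 + (8*(1/6) - 60/7) = -2 + (4/3 - 60/7) = -2 - 152/21 = -194/21 ≈ -9.2381)
V(D, G) = 0 (V(D, G) = 0*(-194/21) = 0)
329324 - V(T(17), -6*(-9)) = 329324 - 1*0 = 329324 + 0 = 329324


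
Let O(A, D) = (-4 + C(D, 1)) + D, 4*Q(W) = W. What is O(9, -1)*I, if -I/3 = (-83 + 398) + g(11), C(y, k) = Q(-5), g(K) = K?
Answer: 12225/2 ≈ 6112.5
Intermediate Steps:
Q(W) = W/4
C(y, k) = -5/4 (C(y, k) = (¼)*(-5) = -5/4)
O(A, D) = -21/4 + D (O(A, D) = (-4 - 5/4) + D = -21/4 + D)
I = -978 (I = -3*((-83 + 398) + 11) = -3*(315 + 11) = -3*326 = -978)
O(9, -1)*I = (-21/4 - 1)*(-978) = -25/4*(-978) = 12225/2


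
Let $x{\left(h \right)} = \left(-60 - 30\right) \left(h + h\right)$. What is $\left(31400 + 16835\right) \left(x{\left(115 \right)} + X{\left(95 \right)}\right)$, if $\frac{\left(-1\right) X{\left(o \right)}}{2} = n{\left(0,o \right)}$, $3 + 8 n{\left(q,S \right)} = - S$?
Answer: $- \frac{1994565485}{2} \approx -9.9728 \cdot 10^{8}$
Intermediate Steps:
$n{\left(q,S \right)} = - \frac{3}{8} - \frac{S}{8}$ ($n{\left(q,S \right)} = - \frac{3}{8} + \frac{\left(-1\right) S}{8} = - \frac{3}{8} - \frac{S}{8}$)
$X{\left(o \right)} = \frac{3}{4} + \frac{o}{4}$ ($X{\left(o \right)} = - 2 \left(- \frac{3}{8} - \frac{o}{8}\right) = \frac{3}{4} + \frac{o}{4}$)
$x{\left(h \right)} = - 180 h$ ($x{\left(h \right)} = - 90 \cdot 2 h = - 180 h$)
$\left(31400 + 16835\right) \left(x{\left(115 \right)} + X{\left(95 \right)}\right) = \left(31400 + 16835\right) \left(\left(-180\right) 115 + \left(\frac{3}{4} + \frac{1}{4} \cdot 95\right)\right) = 48235 \left(-20700 + \left(\frac{3}{4} + \frac{95}{4}\right)\right) = 48235 \left(-20700 + \frac{49}{2}\right) = 48235 \left(- \frac{41351}{2}\right) = - \frac{1994565485}{2}$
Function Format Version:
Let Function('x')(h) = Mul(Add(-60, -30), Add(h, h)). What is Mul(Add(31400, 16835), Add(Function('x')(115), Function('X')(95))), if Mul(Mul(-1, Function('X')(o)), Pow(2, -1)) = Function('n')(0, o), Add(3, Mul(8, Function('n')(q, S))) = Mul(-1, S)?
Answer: Rational(-1994565485, 2) ≈ -9.9728e+8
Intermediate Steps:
Function('n')(q, S) = Add(Rational(-3, 8), Mul(Rational(-1, 8), S)) (Function('n')(q, S) = Add(Rational(-3, 8), Mul(Rational(1, 8), Mul(-1, S))) = Add(Rational(-3, 8), Mul(Rational(-1, 8), S)))
Function('X')(o) = Add(Rational(3, 4), Mul(Rational(1, 4), o)) (Function('X')(o) = Mul(-2, Add(Rational(-3, 8), Mul(Rational(-1, 8), o))) = Add(Rational(3, 4), Mul(Rational(1, 4), o)))
Function('x')(h) = Mul(-180, h) (Function('x')(h) = Mul(-90, Mul(2, h)) = Mul(-180, h))
Mul(Add(31400, 16835), Add(Function('x')(115), Function('X')(95))) = Mul(Add(31400, 16835), Add(Mul(-180, 115), Add(Rational(3, 4), Mul(Rational(1, 4), 95)))) = Mul(48235, Add(-20700, Add(Rational(3, 4), Rational(95, 4)))) = Mul(48235, Add(-20700, Rational(49, 2))) = Mul(48235, Rational(-41351, 2)) = Rational(-1994565485, 2)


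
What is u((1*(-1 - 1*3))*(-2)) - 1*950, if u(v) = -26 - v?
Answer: -984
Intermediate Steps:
u((1*(-1 - 1*3))*(-2)) - 1*950 = (-26 - 1*(-1 - 1*3)*(-2)) - 1*950 = (-26 - 1*(-1 - 3)*(-2)) - 950 = (-26 - 1*(-4)*(-2)) - 950 = (-26 - (-4)*(-2)) - 950 = (-26 - 1*8) - 950 = (-26 - 8) - 950 = -34 - 950 = -984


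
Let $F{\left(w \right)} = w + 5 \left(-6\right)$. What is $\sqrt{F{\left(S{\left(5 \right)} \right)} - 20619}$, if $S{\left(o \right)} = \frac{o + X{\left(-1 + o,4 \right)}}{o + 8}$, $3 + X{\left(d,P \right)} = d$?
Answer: $\frac{i \sqrt{3489603}}{13} \approx 143.7 i$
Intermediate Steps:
$X{\left(d,P \right)} = -3 + d$
$S{\left(o \right)} = \frac{-4 + 2 o}{8 + o}$ ($S{\left(o \right)} = \frac{o + \left(-3 + \left(-1 + o\right)\right)}{o + 8} = \frac{o + \left(-4 + o\right)}{8 + o} = \frac{-4 + 2 o}{8 + o}$)
$F{\left(w \right)} = -30 + w$ ($F{\left(w \right)} = w - 30 = -30 + w$)
$\sqrt{F{\left(S{\left(5 \right)} \right)} - 20619} = \sqrt{\left(-30 + \frac{2 \left(-2 + 5\right)}{8 + 5}\right) - 20619} = \sqrt{\left(-30 + 2 \cdot \frac{1}{13} \cdot 3\right) - 20619} = \sqrt{\left(-30 + \frac{6}{13}\right) - 20619} = \sqrt{- \frac{384}{13} - 20619} = \sqrt{- \frac{268431}{13}} = \frac{i \sqrt{3489603}}{13}$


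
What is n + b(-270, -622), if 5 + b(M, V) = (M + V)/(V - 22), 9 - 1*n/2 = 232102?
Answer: -74734528/161 ≈ -4.6419e+5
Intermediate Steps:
n = -464186 (n = 18 - 2*232102 = 18 - 464204 = -464186)
b(M, V) = -5 + (M + V)/(-22 + V) (b(M, V) = -5 + (M + V)/(V - 22) = -5 + (M + V)/(-22 + V))
n + b(-270, -622) = -464186 + (110 - 270 - 4*(-622))/(-22 - 622) = -464186 + (110 - 270 + 2488)/(-644) = -464186 - 1/644*2328 = -464186 - 582/161 = -74734528/161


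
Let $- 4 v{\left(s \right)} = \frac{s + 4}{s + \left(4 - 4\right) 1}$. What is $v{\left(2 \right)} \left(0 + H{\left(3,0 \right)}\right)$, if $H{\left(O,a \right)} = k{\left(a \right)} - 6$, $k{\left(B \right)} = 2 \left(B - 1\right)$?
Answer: $6$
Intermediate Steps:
$k{\left(B \right)} = -2 + 2 B$ ($k{\left(B \right)} = 2 \left(-1 + B\right) = -2 + 2 B$)
$H{\left(O,a \right)} = -8 + 2 a$ ($H{\left(O,a \right)} = \left(-2 + 2 a\right) - 6 = -8 + 2 a$)
$v{\left(s \right)} = - \frac{4 + s}{4 s}$ ($v{\left(s \right)} = - \frac{\left(s + 4\right) \frac{1}{s + \left(4 - 4\right) 1}}{4} = - \frac{\left(4 + s\right) \frac{1}{s + 0 \cdot 1}}{4} = - \frac{\left(4 + s\right) \frac{1}{s + 0}}{4} = - \frac{\left(4 + s\right) \frac{1}{s}}{4} = - \frac{\frac{1}{s} \left(4 + s\right)}{4} = - \frac{4 + s}{4 s}$)
$v{\left(2 \right)} \left(0 + H{\left(3,0 \right)}\right) = \frac{-4 - 2}{4 \cdot 2} \left(0 + \left(-8 + 2 \cdot 0\right)\right) = \frac{1}{4} \cdot \frac{1}{2} \left(-4 - 2\right) \left(0 + \left(-8 + 0\right)\right) = \frac{1}{4} \cdot \frac{1}{2} \left(-6\right) \left(0 - 8\right) = \left(- \frac{3}{4}\right) \left(-8\right) = 6$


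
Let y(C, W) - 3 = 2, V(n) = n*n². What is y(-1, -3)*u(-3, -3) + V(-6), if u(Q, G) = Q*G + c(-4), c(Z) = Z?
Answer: -191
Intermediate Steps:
V(n) = n³
y(C, W) = 5 (y(C, W) = 3 + 2 = 5)
u(Q, G) = -4 + G*Q (u(Q, G) = Q*G - 4 = G*Q - 4 = -4 + G*Q)
y(-1, -3)*u(-3, -3) + V(-6) = 5*(-4 - 3*(-3)) + (-6)³ = 5*(-4 + 9) - 216 = 5*5 - 216 = 25 - 216 = -191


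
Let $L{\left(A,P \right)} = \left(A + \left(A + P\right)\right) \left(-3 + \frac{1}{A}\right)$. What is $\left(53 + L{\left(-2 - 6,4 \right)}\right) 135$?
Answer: $\frac{24435}{2} \approx 12218.0$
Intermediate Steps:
$L{\left(A,P \right)} = \left(-3 + \frac{1}{A}\right) \left(P + 2 A\right)$ ($L{\left(A,P \right)} = \left(P + 2 A\right) \left(-3 + \frac{1}{A}\right) = \left(-3 + \frac{1}{A}\right) \left(P + 2 A\right)$)
$\left(53 + L{\left(-2 - 6,4 \right)}\right) 135 = \left(53 + \left(2 - 6 \left(-2 - 6\right) - 12 + \frac{4}{-2 - 6}\right)\right) 135 = \left(53 + \left(2 - -48 - 12 + \frac{4}{-8}\right)\right) 135 = \left(53 + \left(2 + 48 - 12 + 4 \left(- \frac{1}{8}\right)\right)\right) 135 = \left(53 + \left(2 + 48 - 12 - \frac{1}{2}\right)\right) 135 = \left(53 + \frac{75}{2}\right) 135 = \frac{181}{2} \cdot 135 = \frac{24435}{2}$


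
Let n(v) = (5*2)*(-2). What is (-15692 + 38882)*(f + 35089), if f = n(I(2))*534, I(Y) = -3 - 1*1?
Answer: 566044710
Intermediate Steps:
I(Y) = -4 (I(Y) = -3 - 1 = -4)
n(v) = -20 (n(v) = 10*(-2) = -20)
f = -10680 (f = -20*534 = -10680)
(-15692 + 38882)*(f + 35089) = (-15692 + 38882)*(-10680 + 35089) = 23190*24409 = 566044710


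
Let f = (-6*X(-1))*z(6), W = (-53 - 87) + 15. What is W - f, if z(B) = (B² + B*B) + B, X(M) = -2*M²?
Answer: -1061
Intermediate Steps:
z(B) = B + 2*B² (z(B) = (B² + B²) + B = 2*B² + B = B + 2*B²)
W = -125 (W = -140 + 15 = -125)
f = 936 (f = (-(-12)*(-1)²)*(6*(1 + 2*6)) = (-(-12))*(6*(1 + 12)) = (-6*(-2))*(6*13) = 12*78 = 936)
W - f = -125 - 1*936 = -125 - 936 = -1061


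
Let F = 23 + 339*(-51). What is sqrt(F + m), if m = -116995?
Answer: I*sqrt(134261) ≈ 366.42*I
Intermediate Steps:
F = -17266 (F = 23 - 17289 = -17266)
sqrt(F + m) = sqrt(-17266 - 116995) = sqrt(-134261) = I*sqrt(134261)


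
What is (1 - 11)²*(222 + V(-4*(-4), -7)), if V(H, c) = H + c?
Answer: 23100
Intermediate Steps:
(1 - 11)²*(222 + V(-4*(-4), -7)) = (1 - 11)²*(222 + (-4*(-4) - 7)) = (-10)²*(222 + (16 - 7)) = 100*(222 + 9) = 100*231 = 23100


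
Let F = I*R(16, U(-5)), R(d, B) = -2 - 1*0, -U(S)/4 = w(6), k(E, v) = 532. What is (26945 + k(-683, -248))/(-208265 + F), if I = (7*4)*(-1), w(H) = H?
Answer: -9159/69403 ≈ -0.13197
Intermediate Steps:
U(S) = -24 (U(S) = -4*6 = -24)
R(d, B) = -2 (R(d, B) = -2 + 0 = -2)
I = -28 (I = 28*(-1) = -28)
F = 56 (F = -28*(-2) = 56)
(26945 + k(-683, -248))/(-208265 + F) = (26945 + 532)/(-208265 + 56) = 27477/(-208209) = 27477*(-1/208209) = -9159/69403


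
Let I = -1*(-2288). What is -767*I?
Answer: -1754896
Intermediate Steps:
I = 2288
-767*I = -767*2288 = -1754896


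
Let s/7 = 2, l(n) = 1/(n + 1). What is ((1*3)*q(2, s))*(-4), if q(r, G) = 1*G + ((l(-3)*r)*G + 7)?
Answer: -84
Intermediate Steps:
l(n) = 1/(1 + n)
s = 14 (s = 7*2 = 14)
q(r, G) = 7 + G - G*r/2 (q(r, G) = 1*G + ((r/(1 - 3))*G + 7) = G + ((r/(-2))*G + 7) = G + ((-r/2)*G + 7) = G + (-G*r/2 + 7) = G + (7 - G*r/2) = 7 + G - G*r/2)
((1*3)*q(2, s))*(-4) = ((1*3)*(7 + 14 - 1/2*14*2))*(-4) = (3*(7 + 14 - 14))*(-4) = (3*7)*(-4) = 21*(-4) = -84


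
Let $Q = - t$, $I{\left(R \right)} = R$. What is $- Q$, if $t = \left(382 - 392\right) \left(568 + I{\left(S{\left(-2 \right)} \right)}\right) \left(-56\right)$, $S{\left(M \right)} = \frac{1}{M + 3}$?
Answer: $318640$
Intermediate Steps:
$S{\left(M \right)} = \frac{1}{3 + M}$
$t = 318640$ ($t = \left(382 - 392\right) \left(568 + \frac{1}{3 - 2}\right) \left(-56\right) = - 10 \left(568 + 1^{-1}\right) \left(-56\right) = - 10 \left(568 + 1\right) \left(-56\right) = \left(-10\right) 569 \left(-56\right) = \left(-5690\right) \left(-56\right) = 318640$)
$Q = -318640$ ($Q = \left(-1\right) 318640 = -318640$)
$- Q = \left(-1\right) \left(-318640\right) = 318640$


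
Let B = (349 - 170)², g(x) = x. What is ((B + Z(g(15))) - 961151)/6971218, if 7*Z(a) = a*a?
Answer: -6503545/48798526 ≈ -0.13327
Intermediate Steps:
Z(a) = a²/7 (Z(a) = (a*a)/7 = a²/7)
B = 32041 (B = 179² = 32041)
((B + Z(g(15))) - 961151)/6971218 = ((32041 + (⅐)*15²) - 961151)/6971218 = ((32041 + (⅐)*225) - 961151)*(1/6971218) = ((32041 + 225/7) - 961151)*(1/6971218) = (224512/7 - 961151)*(1/6971218) = -6503545/7*1/6971218 = -6503545/48798526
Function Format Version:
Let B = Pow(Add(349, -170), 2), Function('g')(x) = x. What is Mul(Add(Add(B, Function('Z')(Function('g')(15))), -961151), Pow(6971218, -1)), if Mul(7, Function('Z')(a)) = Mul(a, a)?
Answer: Rational(-6503545, 48798526) ≈ -0.13327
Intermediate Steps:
Function('Z')(a) = Mul(Rational(1, 7), Pow(a, 2)) (Function('Z')(a) = Mul(Rational(1, 7), Mul(a, a)) = Mul(Rational(1, 7), Pow(a, 2)))
B = 32041 (B = Pow(179, 2) = 32041)
Mul(Add(Add(B, Function('Z')(Function('g')(15))), -961151), Pow(6971218, -1)) = Mul(Add(Add(32041, Mul(Rational(1, 7), Pow(15, 2))), -961151), Pow(6971218, -1)) = Mul(Add(Add(32041, Mul(Rational(1, 7), 225)), -961151), Rational(1, 6971218)) = Mul(Add(Add(32041, Rational(225, 7)), -961151), Rational(1, 6971218)) = Mul(Add(Rational(224512, 7), -961151), Rational(1, 6971218)) = Mul(Rational(-6503545, 7), Rational(1, 6971218)) = Rational(-6503545, 48798526)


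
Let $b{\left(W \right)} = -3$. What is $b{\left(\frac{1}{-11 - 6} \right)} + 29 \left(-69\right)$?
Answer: $-2004$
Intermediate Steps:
$b{\left(\frac{1}{-11 - 6} \right)} + 29 \left(-69\right) = -3 + 29 \left(-69\right) = -3 - 2001 = -2004$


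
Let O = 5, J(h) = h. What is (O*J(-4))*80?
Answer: -1600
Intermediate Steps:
(O*J(-4))*80 = (5*(-4))*80 = -20*80 = -1600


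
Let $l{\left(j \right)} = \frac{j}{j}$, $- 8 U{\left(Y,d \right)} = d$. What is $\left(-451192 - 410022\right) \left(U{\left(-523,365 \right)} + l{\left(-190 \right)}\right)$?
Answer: $\frac{153726699}{4} \approx 3.8432 \cdot 10^{7}$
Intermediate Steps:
$U{\left(Y,d \right)} = - \frac{d}{8}$
$l{\left(j \right)} = 1$
$\left(-451192 - 410022\right) \left(U{\left(-523,365 \right)} + l{\left(-190 \right)}\right) = \left(-451192 - 410022\right) \left(\left(- \frac{1}{8}\right) 365 + 1\right) = - 861214 \left(- \frac{365}{8} + 1\right) = \left(-861214\right) \left(- \frac{357}{8}\right) = \frac{153726699}{4}$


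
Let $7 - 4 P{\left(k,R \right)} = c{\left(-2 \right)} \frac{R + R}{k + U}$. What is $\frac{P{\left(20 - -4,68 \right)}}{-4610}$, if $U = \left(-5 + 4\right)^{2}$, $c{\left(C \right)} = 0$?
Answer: $- \frac{7}{18440} \approx -0.00037961$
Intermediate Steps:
$U = 1$ ($U = \left(-1\right)^{2} = 1$)
$P{\left(k,R \right)} = \frac{7}{4}$ ($P{\left(k,R \right)} = \frac{7}{4} - \frac{0 \frac{R + R}{k + 1}}{4} = \frac{7}{4} - \frac{0 \frac{2 R}{1 + k}}{4} = \frac{7}{4} - 0 = \frac{7}{4} + 0 = \frac{7}{4}$)
$\frac{P{\left(20 - -4,68 \right)}}{-4610} = \frac{7}{4 \left(-4610\right)} = \frac{7}{4} \left(- \frac{1}{4610}\right) = - \frac{7}{18440}$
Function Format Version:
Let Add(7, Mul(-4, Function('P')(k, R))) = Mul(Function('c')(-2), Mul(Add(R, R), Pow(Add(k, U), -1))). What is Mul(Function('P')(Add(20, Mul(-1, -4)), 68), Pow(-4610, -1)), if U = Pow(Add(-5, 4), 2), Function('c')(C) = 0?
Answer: Rational(-7, 18440) ≈ -0.00037961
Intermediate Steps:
U = 1 (U = Pow(-1, 2) = 1)
Function('P')(k, R) = Rational(7, 4) (Function('P')(k, R) = Add(Rational(7, 4), Mul(Rational(-1, 4), Mul(0, Mul(Add(R, R), Pow(Add(k, 1), -1))))) = Add(Rational(7, 4), Mul(Rational(-1, 4), Mul(0, Mul(Mul(2, R), Pow(Add(1, k), -1))))) = Add(Rational(7, 4), Mul(Rational(-1, 4), Mul(0, Mul(2, R, Pow(Add(1, k), -1))))) = Add(Rational(7, 4), Mul(Rational(-1, 4), 0)) = Add(Rational(7, 4), 0) = Rational(7, 4))
Mul(Function('P')(Add(20, Mul(-1, -4)), 68), Pow(-4610, -1)) = Mul(Rational(7, 4), Pow(-4610, -1)) = Mul(Rational(7, 4), Rational(-1, 4610)) = Rational(-7, 18440)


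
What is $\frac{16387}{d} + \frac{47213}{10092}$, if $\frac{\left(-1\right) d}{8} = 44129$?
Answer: $\frac{4125580553}{890699736} \approx 4.6318$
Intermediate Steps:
$d = -353032$ ($d = \left(-8\right) 44129 = -353032$)
$\frac{16387}{d} + \frac{47213}{10092} = \frac{16387}{-353032} + \frac{47213}{10092} = 16387 \left(- \frac{1}{353032}\right) + 47213 \cdot \frac{1}{10092} = - \frac{16387}{353032} + \frac{47213}{10092} = \frac{4125580553}{890699736}$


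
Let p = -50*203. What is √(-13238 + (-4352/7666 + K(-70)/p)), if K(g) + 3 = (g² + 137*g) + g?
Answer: I*√801484855581544358/7780990 ≈ 115.06*I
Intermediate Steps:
p = -10150
K(g) = -3 + g² + 138*g (K(g) = -3 + ((g² + 137*g) + g) = -3 + (g² + 138*g) = -3 + g² + 138*g)
√(-13238 + (-4352/7666 + K(-70)/p)) = √(-13238 + (-4352/7666 + (-3 + (-70)² + 138*(-70))/(-10150))) = √(-13238 + (-4352*1/7666 + (-3 + 4900 - 9660)*(-1/10150))) = √(-13238 + (-2176/3833 - 4763*(-1/10150))) = √(-13238 + (-2176/3833 + 4763/10150)) = √(-13238 - 3829821/38904950) = √(-515027557921/38904950) = I*√801484855581544358/7780990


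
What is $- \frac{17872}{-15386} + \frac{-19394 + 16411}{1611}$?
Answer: $- \frac{8552323}{12393423} \approx -0.69007$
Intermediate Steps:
$- \frac{17872}{-15386} + \frac{-19394 + 16411}{1611} = \left(-17872\right) \left(- \frac{1}{15386}\right) - \frac{2983}{1611} = \frac{8936}{7693} - \frac{2983}{1611} = - \frac{8552323}{12393423}$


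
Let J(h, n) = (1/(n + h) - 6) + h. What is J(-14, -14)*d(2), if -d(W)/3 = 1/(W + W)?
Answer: 1683/112 ≈ 15.027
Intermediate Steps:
d(W) = -3/(2*W) (d(W) = -3/(W + W) = -3*1/(2*W) = -3/(2*W))
J(h, n) = -6 + h + 1/(h + n) (J(h, n) = (1/(h + n) - 6) + h = (-6 + 1/(h + n)) + h = -6 + h + 1/(h + n))
J(-14, -14)*d(2) = ((1 + (-14)² - 6*(-14) - 6*(-14) - 14*(-14))/(-14 - 14))*(-3/2/2) = ((1 + 196 + 84 + 84 + 196)/(-28))*(-3/2*½) = -1/28*561*(-¾) = -561/28*(-¾) = 1683/112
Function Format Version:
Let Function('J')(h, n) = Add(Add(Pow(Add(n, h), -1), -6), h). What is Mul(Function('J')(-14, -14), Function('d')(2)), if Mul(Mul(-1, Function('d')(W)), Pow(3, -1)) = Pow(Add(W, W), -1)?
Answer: Rational(1683, 112) ≈ 15.027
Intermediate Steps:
Function('d')(W) = Mul(Rational(-3, 2), Pow(W, -1)) (Function('d')(W) = Mul(-3, Pow(Add(W, W), -1)) = Mul(-3, Pow(Mul(2, W), -1)) = Mul(-3, Mul(Rational(1, 2), Pow(W, -1))) = Mul(Rational(-3, 2), Pow(W, -1)))
Function('J')(h, n) = Add(-6, h, Pow(Add(h, n), -1)) (Function('J')(h, n) = Add(Add(Pow(Add(h, n), -1), -6), h) = Add(Add(-6, Pow(Add(h, n), -1)), h) = Add(-6, h, Pow(Add(h, n), -1)))
Mul(Function('J')(-14, -14), Function('d')(2)) = Mul(Mul(Pow(Add(-14, -14), -1), Add(1, Pow(-14, 2), Mul(-6, -14), Mul(-6, -14), Mul(-14, -14))), Mul(Rational(-3, 2), Pow(2, -1))) = Mul(Mul(Pow(-28, -1), Add(1, 196, 84, 84, 196)), Mul(Rational(-3, 2), Rational(1, 2))) = Mul(Mul(Rational(-1, 28), 561), Rational(-3, 4)) = Mul(Rational(-561, 28), Rational(-3, 4)) = Rational(1683, 112)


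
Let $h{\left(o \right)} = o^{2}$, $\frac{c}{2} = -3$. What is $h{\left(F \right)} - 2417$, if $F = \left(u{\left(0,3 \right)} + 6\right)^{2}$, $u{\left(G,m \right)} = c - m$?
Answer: $-2336$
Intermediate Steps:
$c = -6$ ($c = 2 \left(-3\right) = -6$)
$u{\left(G,m \right)} = -6 - m$
$F = 9$ ($F = \left(\left(-6 - 3\right) + 6\right)^{2} = \left(-9 + 6\right)^{2} = \left(-3\right)^{2} = 9$)
$h{\left(F \right)} - 2417 = 9^{2} - 2417 = 81 - 2417 = -2336$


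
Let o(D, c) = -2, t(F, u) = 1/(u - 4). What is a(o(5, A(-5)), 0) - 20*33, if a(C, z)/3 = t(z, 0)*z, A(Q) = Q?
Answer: -660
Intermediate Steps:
t(F, u) = 1/(-4 + u)
a(C, z) = -3*z/4 (a(C, z) = 3*(z/(-4 + 0)) = 3*(z/(-4)) = 3*(-z/4) = -3*z/4)
a(o(5, A(-5)), 0) - 20*33 = -¾*0 - 20*33 = 0 - 660 = -660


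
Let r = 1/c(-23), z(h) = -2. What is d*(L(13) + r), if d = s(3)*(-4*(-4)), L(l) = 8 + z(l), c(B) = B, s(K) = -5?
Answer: -10960/23 ≈ -476.52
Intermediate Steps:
L(l) = 6 (L(l) = 8 - 2 = 6)
d = -80 (d = -(-20)*(-4) = -5*16 = -80)
r = -1/23 (r = 1/(-23) = -1/23 ≈ -0.043478)
d*(L(13) + r) = -80*(6 - 1/23) = -80*137/23 = -10960/23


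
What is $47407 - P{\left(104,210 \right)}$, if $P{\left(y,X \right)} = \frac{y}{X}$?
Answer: $\frac{4977683}{105} \approx 47407.0$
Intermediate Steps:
$47407 - P{\left(104,210 \right)} = 47407 - \frac{104}{210} = 47407 - 104 \cdot \frac{1}{210} = 47407 - \frac{52}{105} = \frac{4977683}{105}$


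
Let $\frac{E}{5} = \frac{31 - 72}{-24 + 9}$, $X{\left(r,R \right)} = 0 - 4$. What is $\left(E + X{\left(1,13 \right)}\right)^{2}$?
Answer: $\frac{841}{9} \approx 93.444$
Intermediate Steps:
$X{\left(r,R \right)} = -4$
$E = \frac{41}{3}$ ($E = 5 \frac{31 - 72}{-24 + 9} = 5 \frac{31 - 72}{-15} = 5 \left(\left(-41\right) \left(- \frac{1}{15}\right)\right) = 5 \cdot \frac{41}{15} = \frac{41}{3} \approx 13.667$)
$\left(E + X{\left(1,13 \right)}\right)^{2} = \left(\frac{41}{3} - 4\right)^{2} = \left(\frac{29}{3}\right)^{2} = \frac{841}{9}$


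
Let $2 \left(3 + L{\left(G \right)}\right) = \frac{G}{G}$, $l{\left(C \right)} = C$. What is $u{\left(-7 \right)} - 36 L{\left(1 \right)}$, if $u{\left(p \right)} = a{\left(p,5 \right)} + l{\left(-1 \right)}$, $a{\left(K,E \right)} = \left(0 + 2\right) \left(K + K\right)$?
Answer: $61$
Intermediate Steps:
$L{\left(G \right)} = - \frac{5}{2}$ ($L{\left(G \right)} = -3 + \frac{G \frac{1}{G}}{2} = -3 + \frac{1}{2} \cdot 1 = -3 + \frac{1}{2} = - \frac{5}{2}$)
$a{\left(K,E \right)} = 4 K$ ($a{\left(K,E \right)} = 2 \cdot 2 K = 4 K$)
$u{\left(p \right)} = -1 + 4 p$ ($u{\left(p \right)} = 4 p - 1 = -1 + 4 p$)
$u{\left(-7 \right)} - 36 L{\left(1 \right)} = \left(-1 + 4 \left(-7\right)\right) - -90 = \left(-1 - 28\right) + 90 = -29 + 90 = 61$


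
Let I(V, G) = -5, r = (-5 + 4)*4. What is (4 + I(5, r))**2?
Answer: 1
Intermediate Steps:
r = -4 (r = -1*4 = -4)
(4 + I(5, r))**2 = (4 - 5)**2 = (-1)**2 = 1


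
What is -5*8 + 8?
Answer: -32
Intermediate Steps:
-5*8 + 8 = -40 + 8 = -32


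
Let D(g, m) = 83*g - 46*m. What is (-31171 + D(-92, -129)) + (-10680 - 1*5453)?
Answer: -49006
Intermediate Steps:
D(g, m) = -46*m + 83*g
(-31171 + D(-92, -129)) + (-10680 - 1*5453) = (-31171 + (-46*(-129) + 83*(-92))) + (-10680 - 1*5453) = (-31171 + (5934 - 7636)) + (-10680 - 5453) = (-31171 - 1702) - 16133 = -32873 - 16133 = -49006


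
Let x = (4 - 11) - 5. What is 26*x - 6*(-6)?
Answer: -276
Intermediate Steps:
x = -12 (x = -7 - 5 = -12)
26*x - 6*(-6) = 26*(-12) - 6*(-6) = -312 - 2*(-18) = -312 + 36 = -276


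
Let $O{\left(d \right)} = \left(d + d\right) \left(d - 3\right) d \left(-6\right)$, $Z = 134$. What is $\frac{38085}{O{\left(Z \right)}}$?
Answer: $- \frac{12695}{9408944} \approx -0.0013492$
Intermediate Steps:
$O{\left(d \right)} = - 12 d^{2} \left(-3 + d\right)$ ($O{\left(d \right)} = 2 d \left(-3 + d\right) d \left(-6\right) = 2 d^{2} \left(-3 + d\right) \left(-6\right) = - 12 d^{2} \left(-3 + d\right)$)
$\frac{38085}{O{\left(Z \right)}} = \frac{38085}{12 \cdot 134^{2} \left(3 - 134\right)} = \frac{38085}{12 \cdot 17956 \left(3 - 134\right)} = \frac{38085}{12 \cdot 17956 \left(-131\right)} = \frac{38085}{-28226832} = 38085 \left(- \frac{1}{28226832}\right) = - \frac{12695}{9408944}$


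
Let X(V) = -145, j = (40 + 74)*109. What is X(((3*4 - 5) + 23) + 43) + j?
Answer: 12281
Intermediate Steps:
j = 12426 (j = 114*109 = 12426)
X(((3*4 - 5) + 23) + 43) + j = -145 + 12426 = 12281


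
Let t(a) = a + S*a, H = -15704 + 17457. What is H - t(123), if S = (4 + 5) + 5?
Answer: -92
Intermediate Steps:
H = 1753
S = 14 (S = 9 + 5 = 14)
t(a) = 15*a (t(a) = a + 14*a = 15*a)
H - t(123) = 1753 - 15*123 = 1753 - 1*1845 = 1753 - 1845 = -92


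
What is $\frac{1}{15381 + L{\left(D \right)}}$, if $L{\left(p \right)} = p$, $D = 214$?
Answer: $\frac{1}{15595} \approx 6.4123 \cdot 10^{-5}$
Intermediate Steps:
$\frac{1}{15381 + L{\left(D \right)}} = \frac{1}{15381 + 214} = \frac{1}{15595}$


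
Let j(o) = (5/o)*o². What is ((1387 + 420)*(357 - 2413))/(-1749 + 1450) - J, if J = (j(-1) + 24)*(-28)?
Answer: 298020/23 ≈ 12957.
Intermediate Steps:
j(o) = 5*o
J = -532 (J = (5*(-1) + 24)*(-28) = (-5 + 24)*(-28) = 19*(-28) = -532)
((1387 + 420)*(357 - 2413))/(-1749 + 1450) - J = ((1387 + 420)*(357 - 2413))/(-1749 + 1450) - 1*(-532) = (1807*(-2056))/(-299) + 532 = -3715192*(-1/299) + 532 = 285784/23 + 532 = 298020/23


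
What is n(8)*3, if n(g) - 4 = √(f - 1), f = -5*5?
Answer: 12 + 3*I*√26 ≈ 12.0 + 15.297*I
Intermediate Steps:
f = -25
n(g) = 4 + I*√26 (n(g) = 4 + √(-25 - 1) = 4 + √(-26) = 4 + I*√26)
n(8)*3 = (4 + I*√26)*3 = 12 + 3*I*√26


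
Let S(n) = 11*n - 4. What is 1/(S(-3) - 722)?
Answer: -1/759 ≈ -0.0013175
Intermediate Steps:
S(n) = -4 + 11*n
1/(S(-3) - 722) = 1/((-4 + 11*(-3)) - 722) = 1/((-4 - 33) - 722) = 1/(-37 - 722) = 1/(-759) = -1/759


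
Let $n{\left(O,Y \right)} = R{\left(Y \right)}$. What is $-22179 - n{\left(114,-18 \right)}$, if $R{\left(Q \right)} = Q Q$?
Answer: $-22503$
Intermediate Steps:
$R{\left(Q \right)} = Q^{2}$
$n{\left(O,Y \right)} = Y^{2}$
$-22179 - n{\left(114,-18 \right)} = -22179 - \left(-18\right)^{2} = -22179 - 324 = -22503$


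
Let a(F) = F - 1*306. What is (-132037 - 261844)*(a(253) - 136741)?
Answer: 53880557514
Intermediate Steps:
a(F) = -306 + F (a(F) = F - 306 = -306 + F)
(-132037 - 261844)*(a(253) - 136741) = (-132037 - 261844)*((-306 + 253) - 136741) = -393881*(-53 - 136741) = -393881*(-136794) = 53880557514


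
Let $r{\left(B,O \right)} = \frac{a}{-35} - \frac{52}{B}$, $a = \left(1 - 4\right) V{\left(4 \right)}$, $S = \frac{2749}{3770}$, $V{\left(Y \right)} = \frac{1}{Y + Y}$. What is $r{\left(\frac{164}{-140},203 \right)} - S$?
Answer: $\frac{189009719}{4327960} \approx 43.672$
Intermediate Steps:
$V{\left(Y \right)} = \frac{1}{2 Y}$
$S = \frac{2749}{3770}$ ($S = 2749 \cdot \frac{1}{3770} = \frac{2749}{3770} \approx 0.72918$)
$a = - \frac{3}{8}$ ($a = \left(1 - 4\right) \frac{1}{2 \cdot 4} = - 3 \cdot \frac{1}{2} \cdot \frac{1}{4} = \left(-3\right) \frac{1}{8} = - \frac{3}{8} \approx -0.375$)
$r{\left(B,O \right)} = \frac{3}{280} - \frac{52}{B}$ ($r{\left(B,O \right)} = - \frac{3}{8 \left(-35\right)} - \frac{52}{B} = \left(- \frac{3}{8}\right) \left(- \frac{1}{35}\right) - \frac{52}{B} = \frac{3}{280} - \frac{52}{B}$)
$r{\left(\frac{164}{-140},203 \right)} - S = \left(\frac{3}{280} - \frac{52}{164 \frac{1}{-140}}\right) - \frac{2749}{3770} = \left(\frac{3}{280} - \frac{52}{164 \left(- \frac{1}{140}\right)}\right) - \frac{2749}{3770} = \left(\frac{3}{280} - \frac{52}{- \frac{41}{35}}\right) - \frac{2749}{3770} = \left(\frac{3}{280} - - \frac{1820}{41}\right) - \frac{2749}{3770} = \left(\frac{3}{280} + \frac{1820}{41}\right) - \frac{2749}{3770} = \frac{509723}{11480} - \frac{2749}{3770} = \frac{189009719}{4327960}$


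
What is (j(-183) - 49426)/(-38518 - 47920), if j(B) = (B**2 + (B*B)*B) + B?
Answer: 6144607/86438 ≈ 71.087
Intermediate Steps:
j(B) = B + B**2 + B**3 (j(B) = (B**2 + B**2*B) + B = (B**2 + B**3) + B = B + B**2 + B**3)
(j(-183) - 49426)/(-38518 - 47920) = (-183*(1 - 183 + (-183)**2) - 49426)/(-38518 - 47920) = (-183*(1 - 183 + 33489) - 49426)/(-86438) = (-183*33307 - 49426)*(-1/86438) = (-6095181 - 49426)*(-1/86438) = -6144607*(-1/86438) = 6144607/86438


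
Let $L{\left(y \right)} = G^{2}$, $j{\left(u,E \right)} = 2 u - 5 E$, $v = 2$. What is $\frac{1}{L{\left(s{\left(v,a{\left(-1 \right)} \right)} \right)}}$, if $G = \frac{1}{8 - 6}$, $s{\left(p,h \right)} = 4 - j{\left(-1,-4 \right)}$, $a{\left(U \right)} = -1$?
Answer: $4$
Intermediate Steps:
$j{\left(u,E \right)} = - 5 E + 2 u$
$s{\left(p,h \right)} = -14$ ($s{\left(p,h \right)} = 4 - \left(\left(-5\right) \left(-4\right) + 2 \left(-1\right)\right) = 4 - \left(20 - 2\right) = 4 - 18 = -14$)
$G = \frac{1}{2} \approx 0.5$
$L{\left(y \right)} = \frac{1}{4}$ ($L{\left(y \right)} = \left(\frac{1}{2}\right)^{2} = \frac{1}{4}$)
$\frac{1}{L{\left(s{\left(v,a{\left(-1 \right)} \right)} \right)}} = \frac{1}{\frac{1}{4}} = 4$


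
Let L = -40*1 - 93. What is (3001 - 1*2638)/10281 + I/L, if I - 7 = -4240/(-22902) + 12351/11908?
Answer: -1647886325615/62150980719828 ≈ -0.026514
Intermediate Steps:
I = 1121185817/136358508 (I = 7 + (-4240/(-22902) + 12351/11908) = 7 + (-4240*(-1/22902) + 12351*(1/11908)) = 7 + (2120/11451 + 12351/11908) = 7 + 166676261/136358508 = 1121185817/136358508 ≈ 8.2223)
L = -133 (L = -40 - 93 = -133)
(3001 - 1*2638)/10281 + I/L = (3001 - 1*2638)/10281 + (1121185817/136358508)/(-133) = (3001 - 2638)*(1/10281) + (1121185817/136358508)*(-1/133) = 363*(1/10281) - 1121185817/18135681564 = 121/3427 - 1121185817/18135681564 = -1647886325615/62150980719828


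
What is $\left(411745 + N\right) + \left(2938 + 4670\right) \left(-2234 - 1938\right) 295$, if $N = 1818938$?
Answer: $-9361239237$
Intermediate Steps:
$\left(411745 + N\right) + \left(2938 + 4670\right) \left(-2234 - 1938\right) 295 = \left(411745 + 1818938\right) + \left(2938 + 4670\right) \left(-2234 - 1938\right) 295 = 2230683 + 7608 \left(-4172\right) 295 = 2230683 - 9363469920 = -9361239237$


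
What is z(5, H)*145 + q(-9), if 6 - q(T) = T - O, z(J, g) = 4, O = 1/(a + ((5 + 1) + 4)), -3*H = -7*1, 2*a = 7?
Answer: 16067/27 ≈ 595.07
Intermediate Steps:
a = 7/2 (a = (1/2)*7 = 7/2 ≈ 3.5000)
H = 7/3 (H = -(-7)/3 = -1/3*(-7) = 7/3 ≈ 2.3333)
O = 2/27 (O = 1/(7/2 + ((5 + 1) + 4)) = 1/(7/2 + (6 + 4)) = 1/(7/2 + 10) = 1/(27/2) = 2/27 ≈ 0.074074)
q(T) = 164/27 - T (q(T) = 6 - (T - 1*2/27) = 6 - (T - 2/27) = 6 - (-2/27 + T) = 6 + (2/27 - T) = 164/27 - T)
z(5, H)*145 + q(-9) = 4*145 + (164/27 - 1*(-9)) = 580 + (164/27 + 9) = 580 + 407/27 = 16067/27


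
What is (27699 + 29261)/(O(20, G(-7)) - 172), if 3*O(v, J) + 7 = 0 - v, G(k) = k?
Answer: -56960/181 ≈ -314.70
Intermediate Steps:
O(v, J) = -7/3 - v/3 (O(v, J) = -7/3 + (0 - v)/3 = -7/3 + (-v)/3 = -7/3 - v/3)
(27699 + 29261)/(O(20, G(-7)) - 172) = (27699 + 29261)/((-7/3 - ⅓*20) - 172) = 56960/((-7/3 - 20/3) - 172) = 56960/(-9 - 172) = 56960/(-181) = 56960*(-1/181) = -56960/181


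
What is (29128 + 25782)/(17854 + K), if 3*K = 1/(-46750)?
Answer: 7701127500/2504023499 ≈ 3.0755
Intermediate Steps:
K = -1/140250 (K = (⅓)/(-46750) = (⅓)*(-1/46750) = -1/140250 ≈ -7.1301e-6)
(29128 + 25782)/(17854 + K) = (29128 + 25782)/(17854 - 1/140250) = 54910/(2504023499/140250) = 54910*(140250/2504023499) = 7701127500/2504023499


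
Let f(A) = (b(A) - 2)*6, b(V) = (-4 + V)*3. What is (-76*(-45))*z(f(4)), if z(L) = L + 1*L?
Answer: -82080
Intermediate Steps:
b(V) = -12 + 3*V
f(A) = -84 + 18*A (f(A) = ((-12 + 3*A) - 2)*6 = (-14 + 3*A)*6 = -84 + 18*A)
z(L) = 2*L (z(L) = L + L = 2*L)
(-76*(-45))*z(f(4)) = (-76*(-45))*(2*(-84 + 18*4)) = 3420*(2*(-84 + 72)) = 3420*(2*(-12)) = 3420*(-24) = -82080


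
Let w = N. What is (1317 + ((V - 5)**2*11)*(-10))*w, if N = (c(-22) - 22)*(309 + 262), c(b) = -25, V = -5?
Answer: 259862671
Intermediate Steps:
N = -26837 (N = (-25 - 22)*(309 + 262) = -47*571 = -26837)
w = -26837
(1317 + ((V - 5)**2*11)*(-10))*w = (1317 + ((-5 - 5)**2*11)*(-10))*(-26837) = (1317 + ((-10)**2*11)*(-10))*(-26837) = (1317 + (100*11)*(-10))*(-26837) = (1317 + 1100*(-10))*(-26837) = (1317 - 11000)*(-26837) = -9683*(-26837) = 259862671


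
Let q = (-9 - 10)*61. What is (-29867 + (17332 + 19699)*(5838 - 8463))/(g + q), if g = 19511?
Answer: -48618121/9176 ≈ -5298.4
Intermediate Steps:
q = -1159 (q = -19*61 = -1159)
(-29867 + (17332 + 19699)*(5838 - 8463))/(g + q) = (-29867 + (17332 + 19699)*(5838 - 8463))/(19511 - 1159) = (-29867 + 37031*(-2625))/18352 = (-29867 - 97206375)*(1/18352) = -97236242*1/18352 = -48618121/9176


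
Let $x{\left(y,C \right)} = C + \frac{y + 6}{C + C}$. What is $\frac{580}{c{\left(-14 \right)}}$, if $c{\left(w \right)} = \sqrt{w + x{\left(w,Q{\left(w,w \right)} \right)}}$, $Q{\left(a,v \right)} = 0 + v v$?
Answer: $\frac{4060 \sqrt{8917}}{8917} \approx 42.995$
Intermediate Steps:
$Q{\left(a,v \right)} = v^{2}$ ($Q{\left(a,v \right)} = 0 + v^{2} = v^{2}$)
$x{\left(y,C \right)} = C + \frac{6 + y}{2 C}$
$c{\left(w \right)} = \sqrt{w + \frac{3 + w^{4} + \frac{w}{2}}{w^{2}}}$ ($c{\left(w \right)} = \sqrt{w + \frac{3 + \left(w^{2}\right)^{2} + \frac{w}{2}}{w^{2}}} = \sqrt{w + \frac{3 + w^{4} + \frac{w}{2}}{w^{2}}}$)
$\frac{580}{c{\left(-14 \right)}} = \frac{580}{\frac{1}{2} \sqrt{2} \sqrt{\frac{6 - 14 + 2 \left(-14\right)^{3} + 2 \left(-14\right)^{4}}{196}}} = \frac{580}{\frac{1}{2} \sqrt{2} \sqrt{\frac{6 - 14 + 2 \left(-2744\right) + 2 \cdot 38416}{196}}} = \frac{580}{\frac{1}{2} \sqrt{2} \sqrt{\frac{6 - 14 - 5488 + 76832}{196}}} = \frac{580}{\frac{1}{2} \sqrt{2} \sqrt{\frac{1}{196} \cdot 71336}} = \frac{580}{\frac{1}{2} \sqrt{2} \sqrt{\frac{17834}{49}}} = \frac{580}{\frac{1}{2} \sqrt{2} \frac{\sqrt{17834}}{7}} = \frac{580}{\frac{1}{7} \sqrt{8917}} = 580 \frac{7 \sqrt{8917}}{8917} = \frac{4060 \sqrt{8917}}{8917}$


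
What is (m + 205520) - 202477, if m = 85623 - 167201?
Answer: -78535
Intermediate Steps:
m = -81578
(m + 205520) - 202477 = (-81578 + 205520) - 202477 = 123942 - 202477 = -78535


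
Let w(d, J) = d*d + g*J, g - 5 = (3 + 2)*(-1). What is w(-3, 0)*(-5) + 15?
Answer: -30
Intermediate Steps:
g = 0 (g = 5 + (3 + 2)*(-1) = 5 + 5*(-1) = 5 - 5 = 0)
w(d, J) = d² (w(d, J) = d*d + 0*J = d² + 0 = d²)
w(-3, 0)*(-5) + 15 = (-3)²*(-5) + 15 = 9*(-5) + 15 = -45 + 15 = -30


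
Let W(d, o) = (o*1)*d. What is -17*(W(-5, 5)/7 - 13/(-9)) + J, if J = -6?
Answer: 1900/63 ≈ 30.159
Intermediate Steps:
W(d, o) = d*o (W(d, o) = o*d = d*o)
-17*(W(-5, 5)/7 - 13/(-9)) + J = -17*(-5*5/7 - 13/(-9)) - 6 = -17*(-25*⅐ - 13*(-⅑)) - 6 = -17*(-25/7 + 13/9) - 6 = -17*(-134/63) - 6 = 2278/63 - 6 = 1900/63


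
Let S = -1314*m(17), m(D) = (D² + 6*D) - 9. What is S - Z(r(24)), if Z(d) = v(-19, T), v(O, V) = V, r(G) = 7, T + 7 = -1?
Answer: -501940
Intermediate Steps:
T = -8 (T = -7 - 1 = -8)
m(D) = -9 + D² + 6*D
Z(d) = -8
S = -501948 (S = -1314*(-9 + 17² + 6*17) = -1314*(-9 + 289 + 102) = -1314*382 = -501948)
S - Z(r(24)) = -501948 - 1*(-8) = -501948 + 8 = -501940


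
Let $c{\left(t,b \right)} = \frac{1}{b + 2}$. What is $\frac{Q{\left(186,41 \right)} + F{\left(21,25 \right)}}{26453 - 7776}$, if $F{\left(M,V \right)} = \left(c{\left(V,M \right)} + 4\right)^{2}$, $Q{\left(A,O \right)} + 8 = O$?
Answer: $\frac{1374}{520007} \approx 0.0026423$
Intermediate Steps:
$Q{\left(A,O \right)} = -8 + O$
$c{\left(t,b \right)} = \frac{1}{2 + b}$
$F{\left(M,V \right)} = \left(4 + \frac{1}{2 + M}\right)^{2}$ ($F{\left(M,V \right)} = \left(\frac{1}{2 + M} + 4\right)^{2} = \left(4 + \frac{1}{2 + M}\right)^{2}$)
$\frac{Q{\left(186,41 \right)} + F{\left(21,25 \right)}}{26453 - 7776} = \frac{\left(-8 + 41\right) + \frac{\left(9 + 4 \cdot 21\right)^{2}}{\left(2 + 21\right)^{2}}}{26453 - 7776} = \frac{33 + \frac{\left(9 + 84\right)^{2}}{529}}{18677} = \left(33 + \frac{93^{2}}{529}\right) \frac{1}{18677} = \left(33 + \frac{1}{529} \cdot 8649\right) \frac{1}{18677} = \left(33 + \frac{8649}{529}\right) \frac{1}{18677} = \frac{26106}{529} \cdot \frac{1}{18677} = \frac{1374}{520007}$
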